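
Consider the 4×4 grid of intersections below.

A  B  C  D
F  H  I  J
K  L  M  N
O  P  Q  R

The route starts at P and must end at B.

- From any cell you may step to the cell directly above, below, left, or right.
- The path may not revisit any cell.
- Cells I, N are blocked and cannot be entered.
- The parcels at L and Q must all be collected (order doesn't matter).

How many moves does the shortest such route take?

Any route passes through L and Q in some order between P and B. Summing Manhattan distances along each leg and taking the cheapest ordering (P → Q → L → B) gives a lower bound of 1 + 2 + 2 = 5 moves.
A route of 5 moves achieves this: P → Q → M → L → H → B.
Since 5 matches the lower bound, it is optimal.

5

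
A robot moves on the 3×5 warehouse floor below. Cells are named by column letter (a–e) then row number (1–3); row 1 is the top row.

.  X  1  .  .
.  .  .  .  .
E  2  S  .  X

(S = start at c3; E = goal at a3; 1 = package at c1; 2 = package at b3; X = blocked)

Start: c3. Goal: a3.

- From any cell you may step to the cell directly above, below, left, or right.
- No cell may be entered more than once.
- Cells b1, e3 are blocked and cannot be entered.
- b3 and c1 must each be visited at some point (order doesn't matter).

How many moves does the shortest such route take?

8

Any route passes through b3 and c1 in some order between c3 and a3. Summing Manhattan distances along each leg and taking the cheapest ordering (c3 → c1 → b3 → a3) gives a lower bound of 2 + 3 + 1 = 6 moves.
The shortest route satisfying every rule uses 8 moves: c3 → d3 → d2 → d1 → c1 → c2 → b2 → b3 → a3.
The no-revisit rule (legs can't share cells) pushes the minimum above the 6-move bound; an exhaustive check rules out every length from 6 to 7, leaving 8 as the minimum.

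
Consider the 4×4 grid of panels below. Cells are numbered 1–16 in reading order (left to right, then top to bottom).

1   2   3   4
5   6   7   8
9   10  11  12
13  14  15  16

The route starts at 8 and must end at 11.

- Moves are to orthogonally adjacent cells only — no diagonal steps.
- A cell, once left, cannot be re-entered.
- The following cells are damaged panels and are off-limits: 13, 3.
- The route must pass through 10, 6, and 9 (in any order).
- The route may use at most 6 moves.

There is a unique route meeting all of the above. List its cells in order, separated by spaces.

The budget equals the shortest possible length, so every move has to be on a shortest route through the required cells.
Route from 8: left 3 to 5, down 1 to 9, right 2 to 11 — 6 moves in all.
Check: all required cells visited; 6 ≤ 6 moves.

8 7 6 5 9 10 11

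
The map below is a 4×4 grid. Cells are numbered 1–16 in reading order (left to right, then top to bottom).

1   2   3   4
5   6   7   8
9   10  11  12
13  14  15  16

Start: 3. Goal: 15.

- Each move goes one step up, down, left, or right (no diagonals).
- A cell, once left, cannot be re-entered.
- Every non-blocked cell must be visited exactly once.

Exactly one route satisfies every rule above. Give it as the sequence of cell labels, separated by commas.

3, 4, 8, 7, 6, 2, 1, 5, 9, 13, 14, 10, 11, 12, 16, 15

Need to visit all 16 open cells exactly once, starting at 3 and ending at 15.
Cell 4 has only two open neighbours (8 and 3), so the path must pass straight through it: one of those is the cell it's entered from and the other is where it exits.
Route from 3: right to 4, down to 8, 2× left (reaching 6), up to 2, left to 1, 3× down (reaching 13), right to 14, up to 10, 2× right (reaching 12), down to 16, left to 15 — 15 moves in all.
Check: all 16 open cells covered.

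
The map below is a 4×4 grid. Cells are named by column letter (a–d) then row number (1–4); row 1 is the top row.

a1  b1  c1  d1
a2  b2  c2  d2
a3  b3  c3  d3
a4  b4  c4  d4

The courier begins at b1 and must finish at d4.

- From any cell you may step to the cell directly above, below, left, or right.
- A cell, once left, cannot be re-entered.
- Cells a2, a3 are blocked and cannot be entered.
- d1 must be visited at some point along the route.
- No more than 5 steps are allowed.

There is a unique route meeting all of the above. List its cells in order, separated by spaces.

b1 c1 d1 d2 d3 d4

The budget equals the shortest possible length, so every move has to be on a shortest route through the required cells.
Route from b1: 2× right (reaching d1), 3× down (reaching d4) — 5 moves in all.
Check: all required cells visited; 5 ≤ 5 moves.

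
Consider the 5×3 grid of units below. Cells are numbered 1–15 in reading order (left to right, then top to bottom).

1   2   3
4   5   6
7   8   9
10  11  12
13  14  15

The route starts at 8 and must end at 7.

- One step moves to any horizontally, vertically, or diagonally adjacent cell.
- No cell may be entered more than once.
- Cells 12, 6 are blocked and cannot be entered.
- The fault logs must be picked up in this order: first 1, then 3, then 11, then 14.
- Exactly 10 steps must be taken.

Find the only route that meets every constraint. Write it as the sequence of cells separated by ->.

8 -> 4 -> 1 -> 2 -> 3 -> 5 -> 9 -> 11 -> 14 -> 10 -> 7

The waypoints must appear in the order 1, 3, 11, 14, with no cell reused.
Route from 8: up-left 1 to 4, up 1 to 1, right 2 to 3, down-left 1 to 5, down-right 1 to 9, down-left 1 to 11, down 1 to 14, up-left 1 to 10, up 1 to 7 — 10 moves in all.
Check: order respected (1 at step 2, 3 at step 4, 11 at step 7, 14 at step 8); 10 moves as required.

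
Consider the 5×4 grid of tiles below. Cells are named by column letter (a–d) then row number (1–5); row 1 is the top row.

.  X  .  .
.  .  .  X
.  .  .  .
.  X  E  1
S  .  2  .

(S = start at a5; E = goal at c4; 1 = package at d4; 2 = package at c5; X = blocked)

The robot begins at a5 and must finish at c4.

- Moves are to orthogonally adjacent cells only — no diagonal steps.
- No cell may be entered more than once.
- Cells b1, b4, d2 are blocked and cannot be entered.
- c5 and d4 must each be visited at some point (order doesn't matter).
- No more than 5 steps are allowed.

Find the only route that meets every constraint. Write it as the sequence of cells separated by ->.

The 5-move cap with required stops at c5, d4 leaves no slack for detours.
Route from a5: 3× right (reaching d5), up to d4, left to c4 — 5 moves in all.
Check: all required cells visited; 5 ≤ 5 moves.

a5 -> b5 -> c5 -> d5 -> d4 -> c4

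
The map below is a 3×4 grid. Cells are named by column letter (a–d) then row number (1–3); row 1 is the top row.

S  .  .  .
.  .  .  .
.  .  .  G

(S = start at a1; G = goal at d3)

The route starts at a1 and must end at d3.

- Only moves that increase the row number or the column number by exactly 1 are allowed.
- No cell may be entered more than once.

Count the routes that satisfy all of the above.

A right/down-only route from a1 to d3 makes exactly 2 down-moves and 3 right-moves in some order.
With no other constraints that would be C(5,2) = 10 routes.
That gives 10 routes.

10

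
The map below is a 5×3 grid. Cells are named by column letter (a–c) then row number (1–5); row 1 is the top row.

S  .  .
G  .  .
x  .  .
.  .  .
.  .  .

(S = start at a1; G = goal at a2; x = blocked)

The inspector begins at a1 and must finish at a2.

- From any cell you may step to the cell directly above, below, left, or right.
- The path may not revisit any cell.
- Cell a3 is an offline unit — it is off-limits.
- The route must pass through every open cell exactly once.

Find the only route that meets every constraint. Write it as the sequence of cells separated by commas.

Need to visit all 14 open cells exactly once, starting at a1 and ending at a2.
Cell c5 has only two open neighbours (c4 and b5), so the path must pass straight through it: one of those is the cell it's entered from and the other is where it exits.
Route from a1: 2× right (reaching c1), 4× down (reaching c5), 2× left (reaching a5), up to a4, right to b4, 2× up (reaching b2), left to a2 — 13 moves in all.
Check: all 14 open cells covered.

a1, b1, c1, c2, c3, c4, c5, b5, a5, a4, b4, b3, b2, a2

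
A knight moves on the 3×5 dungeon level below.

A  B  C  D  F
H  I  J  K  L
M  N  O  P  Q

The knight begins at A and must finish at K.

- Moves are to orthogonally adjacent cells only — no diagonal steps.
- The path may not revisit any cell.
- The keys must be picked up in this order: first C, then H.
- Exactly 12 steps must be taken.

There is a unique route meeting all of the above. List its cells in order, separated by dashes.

A - B - C - J - I - H - M - N - O - P - Q - L - K

The waypoints must appear in the order C, H, with no cell reused.
Route from A: right 2 to C, down 1 to J, left 2 to H, down 1 to M, right 4 to Q, up 1 to L, left 1 to K — 12 moves in all.
Check: order respected (C at step 2, H at step 5); 12 moves as required.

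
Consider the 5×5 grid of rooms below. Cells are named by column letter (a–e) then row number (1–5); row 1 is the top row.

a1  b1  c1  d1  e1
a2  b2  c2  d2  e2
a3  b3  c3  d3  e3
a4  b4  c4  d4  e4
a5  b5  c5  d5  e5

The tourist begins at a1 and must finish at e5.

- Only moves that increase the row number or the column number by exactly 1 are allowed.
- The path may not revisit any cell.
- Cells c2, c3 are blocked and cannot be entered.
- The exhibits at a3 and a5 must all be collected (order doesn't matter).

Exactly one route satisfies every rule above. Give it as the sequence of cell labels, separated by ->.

a1 -> a2 -> a3 -> a4 -> a5 -> b5 -> c5 -> d5 -> e5

Moves only go right or down, so the column and row indices never decrease.
Route from a1: down 4 to a5, right 4 to e5 — 8 moves in all.
Check: all required cells visited.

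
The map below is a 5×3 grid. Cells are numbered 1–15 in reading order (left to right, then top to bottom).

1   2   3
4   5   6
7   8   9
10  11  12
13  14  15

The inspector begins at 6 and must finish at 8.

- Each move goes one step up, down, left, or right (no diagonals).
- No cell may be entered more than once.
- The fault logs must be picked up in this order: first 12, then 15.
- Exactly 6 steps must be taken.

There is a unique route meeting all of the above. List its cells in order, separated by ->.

The waypoints must appear in the order 12, 15, with no cell reused.
Route from 6: down 3 to 15, left 1 to 14, up 2 to 8 — 6 moves in all.
Check: order respected (12 at step 2, 15 at step 3); 6 moves as required.

6 -> 9 -> 12 -> 15 -> 14 -> 11 -> 8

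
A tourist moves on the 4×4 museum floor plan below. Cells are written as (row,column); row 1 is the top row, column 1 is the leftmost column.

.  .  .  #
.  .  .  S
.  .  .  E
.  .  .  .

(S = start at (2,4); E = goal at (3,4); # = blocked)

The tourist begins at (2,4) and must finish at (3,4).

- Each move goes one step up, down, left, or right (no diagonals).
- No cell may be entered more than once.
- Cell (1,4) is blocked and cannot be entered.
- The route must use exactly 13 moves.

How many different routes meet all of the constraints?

6

Need simple routes of exactly 13 moves from (2,4) to (3,4) (Manhattan distance 1, so 6 moves are spent on a detour and 6 undoing it).
Enumerating: (2,4) (2,3) (1,3) (1,2) (2,2) (2,1) (3,1) (4,1) (4,2) (3,2) (3,3) (4,3) (4,4) (3,4) | (2,4) (2,3) (1,3) (1,2) (1,1) (2,1) (3,1) (4,1) (4,2) (3,2) (3,3) (4,3) (4,4) (3,4) | (2,4) (2,3) (1,3) (1,2) (1,1) (2,1) (2,2) (3,2) (3,1) (4,1) (4,2) (4,3) (3,3) (3,4) | (2,4) (2,3) (1,3) (1,2) (1,1) (2,1) (2,2) (3,2) (3,1) (4,1) (4,2) (4,3) (4,4) (3,4) | (2,4) (2,3) (3,3) (3,2) (2,2) (1,2) (1,1) (2,1) (3,1) (4,1) (4,2) (4,3) (4,4) (3,4) | (2,4) (2,3) (2,2) (1,2) (1,1) (2,1) (3,1) (4,1) (4,2) (3,2) (3,3) (4,3) (4,4) (3,4).
That gives 6 routes.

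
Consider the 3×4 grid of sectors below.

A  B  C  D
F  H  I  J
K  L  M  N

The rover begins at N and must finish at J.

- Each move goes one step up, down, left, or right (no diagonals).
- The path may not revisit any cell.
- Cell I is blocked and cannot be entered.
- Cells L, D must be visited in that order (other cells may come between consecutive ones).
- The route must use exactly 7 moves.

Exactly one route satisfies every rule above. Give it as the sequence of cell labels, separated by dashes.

N - M - L - H - B - C - D - J

The waypoints must appear in the order L, D, with no cell reused.
Route from N: left 2 to L, up 2 to B, right 2 to D, down 1 to J — 7 moves in all.
Check: order respected (L at step 2, D at step 6); 7 moves as required.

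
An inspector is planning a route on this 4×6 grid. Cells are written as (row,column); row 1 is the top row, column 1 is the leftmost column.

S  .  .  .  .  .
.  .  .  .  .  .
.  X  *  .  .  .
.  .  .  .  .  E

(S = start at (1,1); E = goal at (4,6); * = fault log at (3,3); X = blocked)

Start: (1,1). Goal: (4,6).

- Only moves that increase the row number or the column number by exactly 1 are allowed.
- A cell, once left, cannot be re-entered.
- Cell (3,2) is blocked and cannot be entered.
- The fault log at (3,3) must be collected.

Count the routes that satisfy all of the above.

A right/down-only route from (1,1) to (4,6) makes exactly 3 down-moves and 5 right-moves in some order.
With no other constraints that would be C(8,3) = 56 routes.
Split at (3,3) and multiply the segment counts (each segment already excludes blocked cells): (1,1)→(3,3): 3; (3,3)→(4,6): 4; product = 12.
That gives 12 routes.

12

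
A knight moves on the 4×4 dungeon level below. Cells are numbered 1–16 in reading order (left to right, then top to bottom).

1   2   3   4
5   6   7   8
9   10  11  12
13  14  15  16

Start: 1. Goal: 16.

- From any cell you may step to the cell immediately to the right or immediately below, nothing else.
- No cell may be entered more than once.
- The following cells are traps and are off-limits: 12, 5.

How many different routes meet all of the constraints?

A right/down-only route from 1 to 16 makes exactly 3 down-moves and 3 right-moves in some order.
With no other constraints that would be C(6,3) = 20 routes.
Subtract routes through each blocked cell (inclusion–exclusion for overlaps): − through 5: 10 − through 12: 10 + through 5&12: 4 → 4.
That gives 4 routes.

4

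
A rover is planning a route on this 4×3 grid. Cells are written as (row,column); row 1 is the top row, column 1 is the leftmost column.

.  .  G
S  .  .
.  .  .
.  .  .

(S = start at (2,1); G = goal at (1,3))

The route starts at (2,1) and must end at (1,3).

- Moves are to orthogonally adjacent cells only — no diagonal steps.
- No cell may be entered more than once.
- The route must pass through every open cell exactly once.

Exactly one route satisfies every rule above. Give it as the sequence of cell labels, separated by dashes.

(2,1) - (1,1) - (1,2) - (2,2) - (3,2) - (3,1) - (4,1) - (4,2) - (4,3) - (3,3) - (2,3) - (1,3)

Need to visit all 12 open cells exactly once, starting at (2,1) and ending at (1,3).
Cell (4,1) has only two open neighbours ((3,1) and (4,2)), so the path must pass straight through it: one of those is the cell it's entered from and the other is where it exits.
Route from (2,1): up to (1,1), right to (1,2), 2× down (reaching (3,2)), left to (3,1), down to (4,1), 2× right (reaching (4,3)), 3× up (reaching (1,3)) — 11 moves in all.
Check: all 12 open cells covered.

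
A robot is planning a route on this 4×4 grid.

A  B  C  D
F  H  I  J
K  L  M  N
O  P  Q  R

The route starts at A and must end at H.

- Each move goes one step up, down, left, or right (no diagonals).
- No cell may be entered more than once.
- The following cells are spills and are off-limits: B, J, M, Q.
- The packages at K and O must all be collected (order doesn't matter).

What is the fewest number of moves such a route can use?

Any route passes through K and O in some order between A and H. Summing Manhattan distances along each leg and taking the cheapest ordering (A → K → O → H) gives a lower bound of 2 + 1 + 3 = 6 moves.
A route of 6 moves achieves this: A → F → K → O → P → L → H.
Since 6 matches the lower bound, it is optimal.

6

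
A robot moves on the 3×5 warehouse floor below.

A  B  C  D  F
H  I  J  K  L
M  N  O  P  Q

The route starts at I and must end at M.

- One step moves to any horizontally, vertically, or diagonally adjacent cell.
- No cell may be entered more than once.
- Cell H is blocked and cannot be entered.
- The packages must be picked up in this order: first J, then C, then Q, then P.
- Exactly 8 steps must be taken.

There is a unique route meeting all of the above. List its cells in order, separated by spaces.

The waypoints must appear in the order J, C, Q, P, with no cell reused.
Route from I: right 1 to J, up 1 to C, down-right 2 to Q, left 4 to M — 8 moves in all.
Check: order respected (J at step 1, C at step 2, Q at step 4, P at step 5); 8 moves as required.

I J C K Q P O N M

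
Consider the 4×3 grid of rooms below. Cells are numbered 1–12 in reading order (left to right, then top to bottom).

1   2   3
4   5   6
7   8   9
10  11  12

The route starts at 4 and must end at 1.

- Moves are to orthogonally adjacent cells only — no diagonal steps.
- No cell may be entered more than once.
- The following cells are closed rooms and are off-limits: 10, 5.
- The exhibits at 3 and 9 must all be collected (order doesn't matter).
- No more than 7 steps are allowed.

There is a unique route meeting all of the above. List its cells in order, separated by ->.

4 -> 7 -> 8 -> 9 -> 6 -> 3 -> 2 -> 1

The 7-move cap with required stops at 3, 9 leaves no slack for detours.
Route from 4: down 1 to 7, right 2 to 9, up 2 to 3, left 2 to 1 — 7 moves in all.
Check: all required cells visited; 7 ≤ 7 moves.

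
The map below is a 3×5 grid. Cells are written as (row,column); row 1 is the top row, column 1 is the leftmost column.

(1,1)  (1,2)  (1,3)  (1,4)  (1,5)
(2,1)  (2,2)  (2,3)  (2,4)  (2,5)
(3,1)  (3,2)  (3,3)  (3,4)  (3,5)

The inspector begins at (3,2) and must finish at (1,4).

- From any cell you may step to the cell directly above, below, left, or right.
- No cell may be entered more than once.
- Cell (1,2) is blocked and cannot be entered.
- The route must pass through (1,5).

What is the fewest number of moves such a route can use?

6

Any route passes through (1,5) somewhere between (3,2) and (1,4). Summing Manhattan distances along the two legs ((3,2) → (1,5) → (1,4)) gives a lower bound of 5 + 1 = 6 moves.
A route of 6 moves achieves this: (3,2) → (2,2) → (2,3) → (2,4) → (2,5) → (1,5) → (1,4).
Since 6 matches the lower bound, it is optimal.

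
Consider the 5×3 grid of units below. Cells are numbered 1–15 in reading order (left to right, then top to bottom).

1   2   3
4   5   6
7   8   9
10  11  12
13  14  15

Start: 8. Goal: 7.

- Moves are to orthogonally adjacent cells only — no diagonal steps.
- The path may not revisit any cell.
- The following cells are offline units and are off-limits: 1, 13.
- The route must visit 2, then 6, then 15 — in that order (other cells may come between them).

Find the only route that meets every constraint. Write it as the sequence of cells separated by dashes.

8 - 5 - 2 - 3 - 6 - 9 - 12 - 15 - 14 - 11 - 10 - 7

The waypoints must appear in the order 2, 6, 15, with no cell reused.
Route from 8: 2× up (reaching 2), right to 3, 4× down (reaching 15), left to 14, up to 11, left to 10, up to 7 — 11 moves in all.
Check: order respected (2 at step 2, 6 at step 4, 15 at step 7).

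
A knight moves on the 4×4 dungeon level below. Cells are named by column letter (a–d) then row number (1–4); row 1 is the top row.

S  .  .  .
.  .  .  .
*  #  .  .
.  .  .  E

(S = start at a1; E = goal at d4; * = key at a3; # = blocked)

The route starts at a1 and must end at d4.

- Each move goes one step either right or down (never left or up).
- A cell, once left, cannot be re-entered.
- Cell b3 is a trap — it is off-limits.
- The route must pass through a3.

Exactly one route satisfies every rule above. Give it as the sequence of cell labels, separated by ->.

a1 -> a2 -> a3 -> a4 -> b4 -> c4 -> d4

Moves only go right or down, so the column and row indices never decrease.
Route from a1: down 3 to a4, right 3 to d4 — 6 moves in all.
Check: all required cells visited.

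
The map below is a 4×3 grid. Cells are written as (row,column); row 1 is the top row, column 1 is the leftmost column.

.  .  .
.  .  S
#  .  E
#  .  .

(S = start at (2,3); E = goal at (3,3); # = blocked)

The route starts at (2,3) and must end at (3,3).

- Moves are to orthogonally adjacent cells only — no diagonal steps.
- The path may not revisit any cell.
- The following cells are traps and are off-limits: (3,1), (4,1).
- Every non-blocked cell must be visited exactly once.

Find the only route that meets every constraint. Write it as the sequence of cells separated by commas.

(2,3), (1,3), (1,2), (1,1), (2,1), (2,2), (3,2), (4,2), (4,3), (3,3)

Need to visit all 10 open cells exactly once, starting at (2,3) and ending at (3,3).
Cell (1,3) has only two open neighbours ((2,3) and (1,2)), so the path must pass straight through it: one of those is the cell it's entered from and the other is where it exits.
Route from (2,3): up to (1,3), 2× left (reaching (1,1)), down to (2,1), right to (2,2), 2× down (reaching (4,2)), right to (4,3), up to (3,3) — 9 moves in all.
Check: all 10 open cells covered.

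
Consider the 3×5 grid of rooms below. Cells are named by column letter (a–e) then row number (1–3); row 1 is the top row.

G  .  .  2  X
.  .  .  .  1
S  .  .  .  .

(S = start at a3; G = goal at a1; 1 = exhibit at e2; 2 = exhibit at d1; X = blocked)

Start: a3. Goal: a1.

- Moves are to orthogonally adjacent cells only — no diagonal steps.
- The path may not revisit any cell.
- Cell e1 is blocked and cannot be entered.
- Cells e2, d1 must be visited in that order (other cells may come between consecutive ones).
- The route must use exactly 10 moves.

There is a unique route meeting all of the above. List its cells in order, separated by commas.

a3, b3, c3, d3, e3, e2, d2, d1, c1, b1, a1

The waypoints must appear in the order e2, d1, with no cell reused.
Route from a3: right 4 to e3, up 1 to e2, left 1 to d2, up 1 to d1, left 3 to a1 — 10 moves in all.
Check: order respected (1 at step 5, 2 at step 7); 10 moves as required.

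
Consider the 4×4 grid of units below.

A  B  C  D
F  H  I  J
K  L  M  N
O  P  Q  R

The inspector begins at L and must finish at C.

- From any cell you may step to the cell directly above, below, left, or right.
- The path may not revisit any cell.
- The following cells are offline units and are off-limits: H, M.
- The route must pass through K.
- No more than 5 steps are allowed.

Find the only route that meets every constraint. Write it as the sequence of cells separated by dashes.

The budget equals the shortest possible length, so every move has to be on a shortest route through the required cells.
Route from L: left to K, 2× up (reaching A), 2× right (reaching C) — 5 moves in all.
Check: all required cells visited; 5 ≤ 5 moves.

L - K - F - A - B - C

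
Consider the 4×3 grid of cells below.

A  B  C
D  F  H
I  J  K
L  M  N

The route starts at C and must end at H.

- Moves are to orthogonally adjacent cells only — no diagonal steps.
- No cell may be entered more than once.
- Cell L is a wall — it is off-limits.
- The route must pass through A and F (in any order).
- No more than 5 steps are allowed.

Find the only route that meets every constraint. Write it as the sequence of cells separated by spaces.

C B A D F H

Any route must reach A and F and still end at H within 5 moves, so the order of the required stops is forced.
Route from C: 2× left (reaching A), down to D, 2× right (reaching H) — 5 moves in all.
Check: all required cells visited; 5 ≤ 5 moves.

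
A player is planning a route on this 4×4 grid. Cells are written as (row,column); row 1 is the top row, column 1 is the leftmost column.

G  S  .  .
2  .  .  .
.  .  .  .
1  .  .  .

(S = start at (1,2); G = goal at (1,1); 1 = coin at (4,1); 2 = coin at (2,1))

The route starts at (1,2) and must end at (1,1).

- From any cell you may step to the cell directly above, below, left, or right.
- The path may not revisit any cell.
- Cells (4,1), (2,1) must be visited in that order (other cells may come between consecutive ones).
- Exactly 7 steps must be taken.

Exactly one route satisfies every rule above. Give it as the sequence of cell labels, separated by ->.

The waypoints must appear in the order (4,1), (2,1), with no cell reused.
Route from (1,2): down 3 to (4,2), left 1 to (4,1), up 3 to (1,1) — 7 moves in all.
Check: order respected (1 at step 4, 2 at step 6); 7 moves as required.

(1,2) -> (2,2) -> (3,2) -> (4,2) -> (4,1) -> (3,1) -> (2,1) -> (1,1)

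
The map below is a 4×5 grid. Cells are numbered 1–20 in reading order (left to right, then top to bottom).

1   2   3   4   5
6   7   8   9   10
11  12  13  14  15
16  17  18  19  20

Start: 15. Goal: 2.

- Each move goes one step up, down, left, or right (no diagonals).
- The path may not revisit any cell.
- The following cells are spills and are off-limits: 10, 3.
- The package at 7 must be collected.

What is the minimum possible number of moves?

5

Any route passes through 7 somewhere between 15 and 2. Summing Manhattan distances along the two legs (15 → 7 → 2) gives a lower bound of 4 + 1 = 5 moves.
A route of 5 moves achieves this: 15 → 14 → 9 → 8 → 7 → 2.
Since 5 matches the lower bound, it is optimal.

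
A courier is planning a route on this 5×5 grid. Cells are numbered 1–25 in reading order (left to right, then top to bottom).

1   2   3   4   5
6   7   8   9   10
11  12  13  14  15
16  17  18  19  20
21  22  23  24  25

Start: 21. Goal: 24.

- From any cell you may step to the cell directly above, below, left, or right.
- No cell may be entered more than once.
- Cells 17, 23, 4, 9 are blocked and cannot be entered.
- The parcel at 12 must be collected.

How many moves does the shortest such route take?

7

Any route passes through 12 somewhere between 21 and 24. Summing Manhattan distances along the two legs (21 → 12 → 24) gives a lower bound of 3 + 4 = 7 moves.
A route of 7 moves achieves this: 21 → 16 → 11 → 12 → 13 → 18 → 19 → 24.
Since 7 matches the lower bound, it is optimal.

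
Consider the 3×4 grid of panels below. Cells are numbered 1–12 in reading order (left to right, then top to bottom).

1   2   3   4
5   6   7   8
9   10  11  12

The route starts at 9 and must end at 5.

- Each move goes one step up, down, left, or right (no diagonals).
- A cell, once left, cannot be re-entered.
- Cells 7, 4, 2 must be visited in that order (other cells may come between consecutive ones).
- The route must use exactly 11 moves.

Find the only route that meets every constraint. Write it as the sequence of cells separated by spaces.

The waypoints must appear in the order 7, 4, 2, with no cell reused.
Route from 9: right 1 to 10, up 1 to 6, right 1 to 7, down 1 to 11, right 1 to 12, up 2 to 4, left 3 to 1, down 1 to 5 — 11 moves in all.
Check: order respected (7 at step 3, 4 at step 7, 2 at step 9); 11 moves as required.

9 10 6 7 11 12 8 4 3 2 1 5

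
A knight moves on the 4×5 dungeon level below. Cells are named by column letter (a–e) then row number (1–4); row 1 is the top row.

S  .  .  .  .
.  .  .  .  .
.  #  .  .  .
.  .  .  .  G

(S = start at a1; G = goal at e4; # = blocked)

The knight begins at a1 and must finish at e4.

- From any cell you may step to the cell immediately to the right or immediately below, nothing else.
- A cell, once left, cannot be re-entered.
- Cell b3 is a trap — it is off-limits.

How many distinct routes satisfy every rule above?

23

A right/down-only route from a1 to e4 makes exactly 3 down-moves and 4 right-moves in some order.
With no other constraints that would be C(7,3) = 35 routes.
Subtract routes through each blocked cell (inclusion–exclusion for overlaps): − through b3: 12 → 23.
That gives 23 routes.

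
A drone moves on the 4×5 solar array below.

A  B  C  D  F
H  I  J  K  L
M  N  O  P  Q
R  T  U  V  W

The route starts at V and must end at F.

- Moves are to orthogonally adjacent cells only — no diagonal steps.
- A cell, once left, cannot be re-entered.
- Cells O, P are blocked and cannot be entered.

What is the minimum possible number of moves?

The Manhattan distance from V to F is |4−1| + |4−5| = 4, so at least 4 moves are needed.
A route of 4 moves achieves this: V → W → Q → L → F.
Since 4 matches the lower bound, it is optimal.

4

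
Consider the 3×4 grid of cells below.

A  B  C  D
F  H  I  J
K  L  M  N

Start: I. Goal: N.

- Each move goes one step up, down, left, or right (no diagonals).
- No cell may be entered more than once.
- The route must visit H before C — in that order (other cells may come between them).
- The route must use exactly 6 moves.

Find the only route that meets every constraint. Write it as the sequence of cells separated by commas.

The waypoints must appear in the order H, C, with no cell reused.
Route from I: left to H, up to B, 2× right (reaching D), 2× down (reaching N) — 6 moves in all.
Check: order respected (H at step 1, C at step 3); 6 moves as required.

I, H, B, C, D, J, N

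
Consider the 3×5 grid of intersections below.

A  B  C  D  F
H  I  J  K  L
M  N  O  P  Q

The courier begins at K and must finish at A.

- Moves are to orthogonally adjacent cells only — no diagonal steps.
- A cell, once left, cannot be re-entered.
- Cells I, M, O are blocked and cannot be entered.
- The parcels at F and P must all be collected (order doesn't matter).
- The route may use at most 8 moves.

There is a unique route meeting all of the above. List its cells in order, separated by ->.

The budget equals the shortest possible length, so every move has to be on a shortest route through the required cells.
Route from K: down to P, right to Q, 2× up (reaching F), 4× left (reaching A) — 8 moves in all.
Check: all required cells visited; 8 ≤ 8 moves.

K -> P -> Q -> L -> F -> D -> C -> B -> A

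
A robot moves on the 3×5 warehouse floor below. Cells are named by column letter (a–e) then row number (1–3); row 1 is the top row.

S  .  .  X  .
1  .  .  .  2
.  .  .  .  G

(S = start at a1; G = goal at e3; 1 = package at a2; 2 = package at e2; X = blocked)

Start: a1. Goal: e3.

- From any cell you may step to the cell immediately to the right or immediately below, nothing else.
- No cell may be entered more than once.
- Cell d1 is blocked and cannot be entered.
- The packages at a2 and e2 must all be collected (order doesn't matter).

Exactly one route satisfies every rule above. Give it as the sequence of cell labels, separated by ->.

a1 -> a2 -> b2 -> c2 -> d2 -> e2 -> e3

Moves only go right or down, so the column and row indices never decrease.
Route from a1: down to a2, 4× right (reaching e2), down to e3 — 6 moves in all.
Check: all required cells visited.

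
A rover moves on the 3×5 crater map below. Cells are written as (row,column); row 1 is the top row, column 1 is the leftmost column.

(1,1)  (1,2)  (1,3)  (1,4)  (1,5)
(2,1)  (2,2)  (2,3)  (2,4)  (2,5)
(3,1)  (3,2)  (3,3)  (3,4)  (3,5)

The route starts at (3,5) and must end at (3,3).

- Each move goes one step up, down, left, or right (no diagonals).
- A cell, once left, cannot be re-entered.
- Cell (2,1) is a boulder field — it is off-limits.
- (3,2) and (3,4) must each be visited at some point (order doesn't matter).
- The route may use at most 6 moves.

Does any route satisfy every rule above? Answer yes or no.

yes

One route that works: (3,5) → (3,4) → (2,4) → (2,3) → (2,2) → (3,2) → (3,3).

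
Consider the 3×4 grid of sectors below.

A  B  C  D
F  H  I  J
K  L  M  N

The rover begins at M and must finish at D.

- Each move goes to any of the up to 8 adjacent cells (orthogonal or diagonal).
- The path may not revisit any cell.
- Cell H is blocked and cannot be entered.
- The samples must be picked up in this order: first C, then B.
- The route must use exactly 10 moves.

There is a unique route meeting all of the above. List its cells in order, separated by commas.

M, N, J, C, B, A, F, K, L, I, D

The waypoints must appear in the order C, B, with no cell reused.
Route from M: right to N, up to J, up-left to C, 2× left (reaching A), 2× down (reaching K), right to L, 2× up-right (reaching D) — 10 moves in all.
Check: order respected (C at step 3, B at step 4); 10 moves as required.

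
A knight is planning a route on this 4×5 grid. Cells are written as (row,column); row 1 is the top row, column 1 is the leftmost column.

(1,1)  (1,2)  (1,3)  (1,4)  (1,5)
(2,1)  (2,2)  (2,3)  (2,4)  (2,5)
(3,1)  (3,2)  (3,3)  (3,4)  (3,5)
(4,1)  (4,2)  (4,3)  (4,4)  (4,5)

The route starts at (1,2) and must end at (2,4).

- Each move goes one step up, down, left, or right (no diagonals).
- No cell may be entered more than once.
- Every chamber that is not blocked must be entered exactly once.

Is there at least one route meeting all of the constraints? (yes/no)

yes

One route that works: (1,2) → (1,1) → (2,1) → (3,1) → (4,1) → (4,2) → (3,2) → (2,2) → (2,3) → (1,3) → (1,4) → (1,5) → (2,5) → (3,5) → (4,5) → (4,4) → (4,3) → (3,3) → (3,4) → (2,4).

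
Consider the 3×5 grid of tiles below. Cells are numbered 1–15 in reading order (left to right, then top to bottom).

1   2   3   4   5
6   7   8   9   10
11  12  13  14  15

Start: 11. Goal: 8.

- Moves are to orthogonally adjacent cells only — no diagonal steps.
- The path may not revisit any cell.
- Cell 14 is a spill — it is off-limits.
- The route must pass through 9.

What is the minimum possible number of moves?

7

Any route passes through 9 somewhere between 11 and 8. Summing Manhattan distances along the two legs (11 → 9 → 8) gives a lower bound of 4 + 1 = 5 moves.
The shortest route satisfying every rule uses 7 moves: 11 → 6 → 1 → 2 → 3 → 4 → 9 → 8.
The bound of 5 isn't tight here; checking systematically, no route of length 5 through 6 satisfies every constraint, so 7 is the minimum.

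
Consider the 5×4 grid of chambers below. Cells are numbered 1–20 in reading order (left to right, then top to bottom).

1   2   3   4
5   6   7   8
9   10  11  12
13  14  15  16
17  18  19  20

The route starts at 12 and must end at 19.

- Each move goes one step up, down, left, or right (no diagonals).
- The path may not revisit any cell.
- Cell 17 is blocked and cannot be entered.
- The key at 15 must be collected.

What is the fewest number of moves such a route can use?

Any route passes through 15 somewhere between 12 and 19. Summing Manhattan distances along the two legs (12 → 15 → 19) gives a lower bound of 2 + 1 = 3 moves.
A route of 3 moves achieves this: 12 → 16 → 15 → 19.
Since 3 matches the lower bound, it is optimal.

3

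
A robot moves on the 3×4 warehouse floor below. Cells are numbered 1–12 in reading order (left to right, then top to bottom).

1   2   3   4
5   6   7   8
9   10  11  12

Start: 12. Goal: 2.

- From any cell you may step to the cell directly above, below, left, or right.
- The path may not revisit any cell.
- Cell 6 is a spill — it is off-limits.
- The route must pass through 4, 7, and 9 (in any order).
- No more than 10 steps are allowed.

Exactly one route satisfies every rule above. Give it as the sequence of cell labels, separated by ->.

The budget equals the shortest possible length, so every move has to be on a shortest route through the required cells.
Route from 12: 2× up (reaching 4), left to 3, 2× down (reaching 11), 2× left (reaching 9), 2× up (reaching 1), right to 2 — 10 moves in all.
Check: all required cells visited; 10 ≤ 10 moves.

12 -> 8 -> 4 -> 3 -> 7 -> 11 -> 10 -> 9 -> 5 -> 1 -> 2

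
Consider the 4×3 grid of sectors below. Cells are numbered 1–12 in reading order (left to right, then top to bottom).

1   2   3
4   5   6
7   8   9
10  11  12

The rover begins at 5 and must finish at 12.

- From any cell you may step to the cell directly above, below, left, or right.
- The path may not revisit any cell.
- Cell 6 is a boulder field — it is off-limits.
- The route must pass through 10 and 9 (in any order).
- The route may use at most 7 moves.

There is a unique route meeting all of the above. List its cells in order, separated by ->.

5 -> 4 -> 7 -> 10 -> 11 -> 8 -> 9 -> 12

The 7-move cap with required stops at 10, 9 leaves no slack for detours.
Route from 5: left to 4, 2× down (reaching 10), right to 11, up to 8, right to 9, down to 12 — 7 moves in all.
Check: all required cells visited; 7 ≤ 7 moves.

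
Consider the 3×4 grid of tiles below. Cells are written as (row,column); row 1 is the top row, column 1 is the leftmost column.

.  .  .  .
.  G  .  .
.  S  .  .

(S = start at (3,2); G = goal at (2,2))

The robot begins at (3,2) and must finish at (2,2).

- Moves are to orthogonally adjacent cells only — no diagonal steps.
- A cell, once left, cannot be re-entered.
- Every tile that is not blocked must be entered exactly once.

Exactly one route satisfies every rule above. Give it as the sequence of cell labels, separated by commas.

Need to visit all 12 open cells exactly once, starting at (3,2) and ending at (2,2).
Cell (3,1) has only two open neighbours ((2,1) and (3,2)), so the path must pass straight through it: one of those is the cell it's entered from and the other is where it exits.
Route from (3,2): left to (3,1), 2× up (reaching (1,1)), 3× right (reaching (1,4)), 2× down (reaching (3,4)), left to (3,3), up to (2,3), left to (2,2) — 11 moves in all.
Check: all 12 open cells covered.

(3,2), (3,1), (2,1), (1,1), (1,2), (1,3), (1,4), (2,4), (3,4), (3,3), (2,3), (2,2)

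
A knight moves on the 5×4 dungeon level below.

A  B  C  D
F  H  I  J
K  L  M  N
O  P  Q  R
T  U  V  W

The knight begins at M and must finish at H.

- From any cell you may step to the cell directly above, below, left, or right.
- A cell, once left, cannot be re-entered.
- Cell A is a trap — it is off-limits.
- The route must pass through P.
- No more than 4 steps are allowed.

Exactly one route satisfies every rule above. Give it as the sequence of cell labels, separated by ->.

M -> Q -> P -> L -> H

The 4-move cap with required stops at P leaves no slack for detours.
Route from M: down to Q, left to P, 2× up (reaching H) — 4 moves in all.
Check: all required cells visited; 4 ≤ 4 moves.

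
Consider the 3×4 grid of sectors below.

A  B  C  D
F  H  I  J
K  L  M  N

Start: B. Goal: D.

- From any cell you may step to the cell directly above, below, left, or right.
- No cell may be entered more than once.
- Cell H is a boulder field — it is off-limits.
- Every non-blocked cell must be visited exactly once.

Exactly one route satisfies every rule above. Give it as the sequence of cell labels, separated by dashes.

B - A - F - K - L - M - N - J - I - C - D

Need to visit all 11 open cells exactly once, starting at B and ending at D.
Cell N has only two open neighbours (J and M), so the path must pass straight through it: one of those is the cell it's entered from and the other is where it exits.
Route from B: left 1 to A, down 2 to K, right 3 to N, up 1 to J, left 1 to I, up 1 to C, right 1 to D — 10 moves in all.
Check: all 11 open cells covered.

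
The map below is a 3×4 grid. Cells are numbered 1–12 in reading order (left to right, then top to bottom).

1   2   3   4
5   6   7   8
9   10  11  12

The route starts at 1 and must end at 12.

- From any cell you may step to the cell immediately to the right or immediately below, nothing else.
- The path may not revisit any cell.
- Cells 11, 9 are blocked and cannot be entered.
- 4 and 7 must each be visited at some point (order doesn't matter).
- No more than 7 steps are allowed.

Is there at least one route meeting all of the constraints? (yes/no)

7 is below but to the left of 4: going 4 → 7 would need a leftward move and 7 → 4 an upward move, so no right/down-only route can visit both required cells.

no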